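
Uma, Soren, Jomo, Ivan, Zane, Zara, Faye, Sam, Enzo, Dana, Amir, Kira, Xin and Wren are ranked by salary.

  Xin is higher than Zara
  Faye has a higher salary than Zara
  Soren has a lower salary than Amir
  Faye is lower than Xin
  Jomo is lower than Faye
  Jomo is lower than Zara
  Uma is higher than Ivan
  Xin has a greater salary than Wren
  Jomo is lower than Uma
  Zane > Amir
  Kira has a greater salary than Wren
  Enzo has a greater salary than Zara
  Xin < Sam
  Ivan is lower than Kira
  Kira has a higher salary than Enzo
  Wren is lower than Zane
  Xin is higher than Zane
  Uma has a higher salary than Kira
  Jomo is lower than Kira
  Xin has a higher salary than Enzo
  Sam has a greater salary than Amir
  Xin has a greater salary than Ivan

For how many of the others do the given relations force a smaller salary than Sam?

Directly below Sam: Amir, Xin.
One step further: Soren, Ivan, Zara, Wren, Faye, Enzo, Zane (9 so far).
One step further: Jomo (10 so far).
No other element is forced below Sam by the given relations, so the count is 10.

10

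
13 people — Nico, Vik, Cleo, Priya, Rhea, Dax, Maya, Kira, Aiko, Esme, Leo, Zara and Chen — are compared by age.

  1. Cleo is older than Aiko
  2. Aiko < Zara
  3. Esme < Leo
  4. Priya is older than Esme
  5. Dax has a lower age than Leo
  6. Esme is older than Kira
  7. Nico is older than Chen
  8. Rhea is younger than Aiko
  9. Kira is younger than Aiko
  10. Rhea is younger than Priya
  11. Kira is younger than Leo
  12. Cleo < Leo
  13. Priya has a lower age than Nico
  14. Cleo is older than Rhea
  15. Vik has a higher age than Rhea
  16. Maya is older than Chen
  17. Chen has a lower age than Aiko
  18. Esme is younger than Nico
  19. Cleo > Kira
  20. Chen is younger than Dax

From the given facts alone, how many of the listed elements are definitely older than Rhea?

7

The elements the relations force above Rhea are Priya, Aiko, Cleo, Leo, Vik, Zara, Nico — no chain reaches any other.
That is 7.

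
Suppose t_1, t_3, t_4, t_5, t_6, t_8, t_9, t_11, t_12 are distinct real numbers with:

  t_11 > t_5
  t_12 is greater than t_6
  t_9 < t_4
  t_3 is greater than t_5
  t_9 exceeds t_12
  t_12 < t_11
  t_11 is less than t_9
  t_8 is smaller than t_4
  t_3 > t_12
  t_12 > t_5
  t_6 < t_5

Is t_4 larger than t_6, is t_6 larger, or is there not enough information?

Link the given pairs in sequence: t_6 < t_12; t_12 < t_11; t_11 < t_9; t_9 < t_4.
Together: t_6 < t_12 < t_11 < t_9 < t_4.
So t_4 is larger.

t_4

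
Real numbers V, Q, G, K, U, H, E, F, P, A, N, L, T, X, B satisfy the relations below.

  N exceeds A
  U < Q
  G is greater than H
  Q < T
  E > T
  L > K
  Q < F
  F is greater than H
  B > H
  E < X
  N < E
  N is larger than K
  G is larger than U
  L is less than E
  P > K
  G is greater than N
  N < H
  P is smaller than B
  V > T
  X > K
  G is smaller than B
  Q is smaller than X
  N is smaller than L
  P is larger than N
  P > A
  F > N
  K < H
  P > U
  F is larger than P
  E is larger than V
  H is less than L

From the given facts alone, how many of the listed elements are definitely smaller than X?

The elements the relations force below X are U, A, K, N, Q, T, H, V, L, E — no chain reaches any other.
That is 10.

10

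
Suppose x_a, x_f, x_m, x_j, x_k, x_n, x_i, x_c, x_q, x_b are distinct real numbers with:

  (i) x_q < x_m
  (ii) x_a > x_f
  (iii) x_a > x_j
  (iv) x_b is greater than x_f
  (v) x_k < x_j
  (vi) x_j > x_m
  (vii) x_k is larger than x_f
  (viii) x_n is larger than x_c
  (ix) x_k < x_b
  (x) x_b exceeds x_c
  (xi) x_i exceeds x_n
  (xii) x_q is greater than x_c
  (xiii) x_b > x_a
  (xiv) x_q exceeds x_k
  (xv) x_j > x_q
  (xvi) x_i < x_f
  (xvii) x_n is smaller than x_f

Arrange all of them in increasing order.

x_c < x_n < x_i < x_f < x_k < x_q < x_m < x_j < x_a < x_b

Each adjacent pair is fixed by a given relation: x_c < x_n; x_n < x_i; x_i < x_f; x_f < x_k; x_k < x_q; x_q < x_m; x_m < x_j; x_j < x_a; x_a < x_b. Chaining them end to end gives the full order.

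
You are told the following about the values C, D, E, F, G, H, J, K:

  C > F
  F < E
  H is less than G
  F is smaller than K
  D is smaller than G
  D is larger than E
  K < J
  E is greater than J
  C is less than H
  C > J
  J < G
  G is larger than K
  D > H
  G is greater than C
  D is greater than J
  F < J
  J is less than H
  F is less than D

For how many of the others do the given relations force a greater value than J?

5

From J the given relations immediately reach C, E, H, D, G.
Nothing else is reachable above J; 5 in all.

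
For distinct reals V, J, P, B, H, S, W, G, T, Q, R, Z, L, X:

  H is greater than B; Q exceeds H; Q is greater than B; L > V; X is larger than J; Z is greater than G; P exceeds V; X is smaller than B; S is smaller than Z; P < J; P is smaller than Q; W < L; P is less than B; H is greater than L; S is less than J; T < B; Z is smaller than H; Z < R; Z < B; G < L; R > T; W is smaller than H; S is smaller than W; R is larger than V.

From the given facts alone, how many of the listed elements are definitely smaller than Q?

12

From Q the given relations immediately reach P, B, H.
From those, V, T, Z, X, W, L — 9 in total.
From those, G, S, J — 12 in total.
No other element is forced below Q by the given relations, so the count is 12.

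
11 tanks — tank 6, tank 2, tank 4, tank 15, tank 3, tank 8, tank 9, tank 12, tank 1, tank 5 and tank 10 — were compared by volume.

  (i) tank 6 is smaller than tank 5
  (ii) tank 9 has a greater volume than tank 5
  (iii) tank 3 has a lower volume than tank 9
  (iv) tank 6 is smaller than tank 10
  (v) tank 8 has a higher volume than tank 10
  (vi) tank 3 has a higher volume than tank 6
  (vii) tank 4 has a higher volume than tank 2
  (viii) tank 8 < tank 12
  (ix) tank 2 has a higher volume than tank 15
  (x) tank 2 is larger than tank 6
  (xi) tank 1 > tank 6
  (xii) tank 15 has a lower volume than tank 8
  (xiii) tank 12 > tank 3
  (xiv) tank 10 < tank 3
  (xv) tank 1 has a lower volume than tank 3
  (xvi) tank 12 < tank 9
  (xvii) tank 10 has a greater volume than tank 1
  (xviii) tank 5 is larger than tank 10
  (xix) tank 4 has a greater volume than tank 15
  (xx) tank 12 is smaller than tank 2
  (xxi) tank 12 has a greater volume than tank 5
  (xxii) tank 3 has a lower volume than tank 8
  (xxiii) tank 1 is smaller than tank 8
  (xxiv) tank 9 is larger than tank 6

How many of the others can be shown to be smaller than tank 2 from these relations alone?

From tank 2 the given relations immediately reach tank 6, tank 15, tank 12.
From those, tank 5, tank 3, tank 8 — 6 in total.
From those, tank 1, tank 10 — 8 in total.
Nothing else is reachable below tank 2; 8 in all.

8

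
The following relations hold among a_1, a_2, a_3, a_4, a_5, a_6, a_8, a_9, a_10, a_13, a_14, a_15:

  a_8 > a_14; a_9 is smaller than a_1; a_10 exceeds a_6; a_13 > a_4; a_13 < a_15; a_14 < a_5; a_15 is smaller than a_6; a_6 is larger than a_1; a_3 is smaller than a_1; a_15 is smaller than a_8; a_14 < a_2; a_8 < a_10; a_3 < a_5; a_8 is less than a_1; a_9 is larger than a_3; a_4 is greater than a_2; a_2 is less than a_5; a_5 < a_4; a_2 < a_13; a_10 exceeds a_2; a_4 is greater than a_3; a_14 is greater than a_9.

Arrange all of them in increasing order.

a_3 < a_9 < a_14 < a_2 < a_5 < a_4 < a_13 < a_15 < a_8 < a_1 < a_6 < a_10

Each adjacent pair is fixed by a given relation: a_3 < a_9; a_9 < a_14; a_14 < a_2; a_2 < a_5; a_5 < a_4; a_4 < a_13; a_13 < a_15; a_15 < a_8; a_8 < a_1; a_1 < a_6; a_6 < a_10. Chaining them end to end gives the full order.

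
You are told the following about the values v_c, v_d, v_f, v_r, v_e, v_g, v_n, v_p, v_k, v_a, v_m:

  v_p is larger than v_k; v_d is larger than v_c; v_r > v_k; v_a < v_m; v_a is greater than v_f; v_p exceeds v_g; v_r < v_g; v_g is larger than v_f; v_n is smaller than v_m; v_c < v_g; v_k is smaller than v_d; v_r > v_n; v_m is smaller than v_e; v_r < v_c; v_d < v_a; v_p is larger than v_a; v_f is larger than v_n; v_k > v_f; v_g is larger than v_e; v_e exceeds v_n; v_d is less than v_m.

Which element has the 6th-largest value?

v_d

The consecutive relations fix a unique order: v_n < v_f < v_k < v_r < v_c < v_d < v_a < v_m < v_e < v_g < v_p.
The 6th largest is v_d.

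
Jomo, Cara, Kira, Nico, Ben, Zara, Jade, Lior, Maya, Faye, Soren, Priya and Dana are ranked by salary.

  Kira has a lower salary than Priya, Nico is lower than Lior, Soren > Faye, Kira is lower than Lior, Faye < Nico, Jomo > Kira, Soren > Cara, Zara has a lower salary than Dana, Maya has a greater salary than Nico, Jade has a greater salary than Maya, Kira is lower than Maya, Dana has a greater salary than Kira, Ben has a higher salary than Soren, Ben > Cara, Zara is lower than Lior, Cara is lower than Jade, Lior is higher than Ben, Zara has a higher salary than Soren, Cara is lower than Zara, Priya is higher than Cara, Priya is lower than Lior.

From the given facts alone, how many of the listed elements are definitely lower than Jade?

5

From Jade the given relations immediately reach Cara, Maya.
From those, Kira, Nico — 4 in total.
From those, Faye — 5 in total.
Nothing else is reachable below Jade; 5 in all.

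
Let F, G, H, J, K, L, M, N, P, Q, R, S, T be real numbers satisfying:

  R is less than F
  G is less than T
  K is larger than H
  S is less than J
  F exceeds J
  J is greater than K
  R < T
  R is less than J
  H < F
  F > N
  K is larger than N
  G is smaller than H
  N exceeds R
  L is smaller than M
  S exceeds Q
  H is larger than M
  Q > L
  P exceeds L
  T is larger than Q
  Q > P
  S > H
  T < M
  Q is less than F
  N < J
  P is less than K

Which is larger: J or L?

J

Following the relations from L: L < P < Q < T < M < H < S < J.
So L < J; J is the larger of the two.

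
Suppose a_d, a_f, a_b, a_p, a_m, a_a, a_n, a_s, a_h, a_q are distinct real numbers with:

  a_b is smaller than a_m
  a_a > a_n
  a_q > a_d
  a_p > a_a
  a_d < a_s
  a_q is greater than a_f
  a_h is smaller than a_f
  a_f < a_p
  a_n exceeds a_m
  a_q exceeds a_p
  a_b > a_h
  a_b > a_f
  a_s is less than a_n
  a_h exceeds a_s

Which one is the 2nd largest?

Chaining the given pairs: a_d < a_s < a_h < a_f < a_b < a_m < a_n < a_a < a_p < a_q.
The 2nd largest is a_p.

a_p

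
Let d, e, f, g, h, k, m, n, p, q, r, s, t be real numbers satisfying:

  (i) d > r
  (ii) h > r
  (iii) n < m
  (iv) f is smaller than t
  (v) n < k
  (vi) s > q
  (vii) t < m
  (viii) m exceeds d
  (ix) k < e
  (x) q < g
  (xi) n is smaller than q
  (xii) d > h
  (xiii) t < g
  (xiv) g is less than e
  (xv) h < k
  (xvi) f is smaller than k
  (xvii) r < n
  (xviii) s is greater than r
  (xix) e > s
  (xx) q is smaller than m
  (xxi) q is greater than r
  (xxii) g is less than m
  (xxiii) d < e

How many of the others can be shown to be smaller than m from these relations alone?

8

Directly below m: n, q, d, t, g.
One step further: r, f, h (8 so far).
Nothing else is reachable below m; 8 in all.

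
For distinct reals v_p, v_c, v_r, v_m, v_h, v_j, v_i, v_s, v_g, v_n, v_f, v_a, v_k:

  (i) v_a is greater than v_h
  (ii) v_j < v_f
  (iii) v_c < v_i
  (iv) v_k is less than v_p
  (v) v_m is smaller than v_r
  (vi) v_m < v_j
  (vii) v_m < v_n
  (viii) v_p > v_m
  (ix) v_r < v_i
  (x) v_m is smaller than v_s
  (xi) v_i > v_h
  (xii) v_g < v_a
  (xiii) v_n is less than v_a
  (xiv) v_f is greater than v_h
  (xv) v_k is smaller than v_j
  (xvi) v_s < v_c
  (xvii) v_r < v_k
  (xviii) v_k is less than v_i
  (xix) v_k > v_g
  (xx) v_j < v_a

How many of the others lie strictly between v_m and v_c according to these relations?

Chaining upward from v_m reaches: v_r, v_k, v_s, v_j, v_i, v_p, v_n, v_f, v_a.
Chaining downward from v_c reaches: v_s.
Strictly between v_m and v_c are those in both lists: v_s — 1 element.

1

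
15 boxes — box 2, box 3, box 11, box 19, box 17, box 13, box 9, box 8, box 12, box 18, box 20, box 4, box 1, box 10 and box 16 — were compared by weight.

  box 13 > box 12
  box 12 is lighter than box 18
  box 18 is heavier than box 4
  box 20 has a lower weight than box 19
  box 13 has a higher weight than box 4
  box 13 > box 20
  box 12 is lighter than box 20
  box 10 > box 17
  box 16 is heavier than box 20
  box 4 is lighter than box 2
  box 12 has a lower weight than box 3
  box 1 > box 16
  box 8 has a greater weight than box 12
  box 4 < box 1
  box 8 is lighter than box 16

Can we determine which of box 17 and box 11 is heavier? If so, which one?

undetermined

Following every chain through box 11: nothing is chained to box 11.
box 17 is not reached, and no chain runs the other way from box 17 to box 11.
So the given relations leave the order of box 11 and box 17 undetermined.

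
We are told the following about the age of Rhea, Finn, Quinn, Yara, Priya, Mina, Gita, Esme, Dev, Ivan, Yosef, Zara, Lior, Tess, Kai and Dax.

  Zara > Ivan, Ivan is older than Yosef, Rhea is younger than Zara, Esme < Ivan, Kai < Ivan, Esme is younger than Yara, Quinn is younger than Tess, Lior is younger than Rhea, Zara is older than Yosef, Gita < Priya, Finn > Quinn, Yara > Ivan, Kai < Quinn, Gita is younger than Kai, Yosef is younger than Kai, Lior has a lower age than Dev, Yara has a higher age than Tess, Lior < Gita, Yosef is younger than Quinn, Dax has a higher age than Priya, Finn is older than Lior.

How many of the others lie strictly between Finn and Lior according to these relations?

3

Chaining upward from Lior reaches: Gita, Rhea, Kai, Ivan, Priya, Quinn, Tess, Dax, Zara, Yara, Dev.
Chaining downward from Finn reaches: Yosef, Gita, Kai, Quinn.
Strictly between Lior and Finn are those in both lists: Gita, Kai, Quinn — 3 elements.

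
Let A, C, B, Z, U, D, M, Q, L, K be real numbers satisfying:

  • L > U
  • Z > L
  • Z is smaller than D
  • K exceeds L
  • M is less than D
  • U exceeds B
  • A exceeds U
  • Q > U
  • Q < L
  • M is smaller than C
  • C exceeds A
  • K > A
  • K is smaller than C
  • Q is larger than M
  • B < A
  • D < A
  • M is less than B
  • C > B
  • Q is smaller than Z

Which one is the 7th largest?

Chaining the given pairs: M < B < U < Q < L < Z < D < A < K < C.
Counting 7 from the largest end gives Q.

Q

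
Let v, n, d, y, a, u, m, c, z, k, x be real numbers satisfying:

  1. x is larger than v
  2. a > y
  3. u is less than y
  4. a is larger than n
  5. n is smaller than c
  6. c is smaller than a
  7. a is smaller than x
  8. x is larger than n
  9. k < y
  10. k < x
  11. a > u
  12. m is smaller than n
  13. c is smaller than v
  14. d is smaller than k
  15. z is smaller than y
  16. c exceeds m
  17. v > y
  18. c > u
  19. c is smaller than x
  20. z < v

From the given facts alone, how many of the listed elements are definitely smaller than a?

From a the given relations immediately reach u, n, y, c.
From those, z, m, k — 7 in total.
From those, d — 8 in total.
No other element is forced below a by the given relations, so the count is 8.

8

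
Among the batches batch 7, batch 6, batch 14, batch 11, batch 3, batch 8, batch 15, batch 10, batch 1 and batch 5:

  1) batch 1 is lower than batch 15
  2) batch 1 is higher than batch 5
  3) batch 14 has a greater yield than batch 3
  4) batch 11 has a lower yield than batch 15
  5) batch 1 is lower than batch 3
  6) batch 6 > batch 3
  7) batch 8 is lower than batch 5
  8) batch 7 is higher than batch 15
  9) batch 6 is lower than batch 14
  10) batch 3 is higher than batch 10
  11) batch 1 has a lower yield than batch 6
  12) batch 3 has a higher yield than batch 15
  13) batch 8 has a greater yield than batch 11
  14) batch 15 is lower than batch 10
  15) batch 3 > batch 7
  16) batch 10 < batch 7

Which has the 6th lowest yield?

Piecing the relations together gives one ordering: batch 11 < batch 8 < batch 5 < batch 1 < batch 15 < batch 10 < batch 7 < batch 3 < batch 6 < batch 14.
Counting 6 from the smallest end gives batch 10.

batch 10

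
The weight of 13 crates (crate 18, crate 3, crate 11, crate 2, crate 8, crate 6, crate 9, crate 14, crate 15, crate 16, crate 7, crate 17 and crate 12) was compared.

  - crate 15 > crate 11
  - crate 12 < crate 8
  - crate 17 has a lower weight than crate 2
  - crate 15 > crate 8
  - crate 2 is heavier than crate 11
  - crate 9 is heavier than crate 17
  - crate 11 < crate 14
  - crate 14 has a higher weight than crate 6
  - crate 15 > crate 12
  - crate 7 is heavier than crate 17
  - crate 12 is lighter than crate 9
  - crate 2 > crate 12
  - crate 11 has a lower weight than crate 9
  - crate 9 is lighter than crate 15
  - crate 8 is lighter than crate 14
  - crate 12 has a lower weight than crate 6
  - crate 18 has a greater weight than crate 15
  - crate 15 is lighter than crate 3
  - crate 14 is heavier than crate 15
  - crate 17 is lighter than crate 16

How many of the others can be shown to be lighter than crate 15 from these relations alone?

5

From crate 15 the given relations immediately reach crate 12, crate 11, crate 9, crate 8.
From those, crate 17 — 5 in total.
No other element is forced below crate 15 by the given relations, so the count is 5.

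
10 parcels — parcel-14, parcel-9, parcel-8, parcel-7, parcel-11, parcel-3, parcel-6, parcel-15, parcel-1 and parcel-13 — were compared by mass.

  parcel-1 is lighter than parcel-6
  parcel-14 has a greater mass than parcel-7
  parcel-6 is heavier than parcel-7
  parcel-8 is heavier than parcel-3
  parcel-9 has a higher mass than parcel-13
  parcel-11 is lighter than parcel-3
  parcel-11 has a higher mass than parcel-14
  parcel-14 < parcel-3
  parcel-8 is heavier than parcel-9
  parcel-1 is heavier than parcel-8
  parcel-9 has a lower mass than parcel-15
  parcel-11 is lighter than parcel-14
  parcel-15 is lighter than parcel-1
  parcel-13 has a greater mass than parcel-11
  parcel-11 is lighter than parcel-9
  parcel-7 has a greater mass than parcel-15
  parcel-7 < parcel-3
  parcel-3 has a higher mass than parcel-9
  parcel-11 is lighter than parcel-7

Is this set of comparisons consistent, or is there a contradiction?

We have parcel-14 < parcel-11 stated directly, yet also parcel-11 < parcel-13 < parcel-9 < parcel-15 < parcel-7 < parcel-14 by chaining the others — so parcel-11 < parcel-14. Contradiction.

inconsistent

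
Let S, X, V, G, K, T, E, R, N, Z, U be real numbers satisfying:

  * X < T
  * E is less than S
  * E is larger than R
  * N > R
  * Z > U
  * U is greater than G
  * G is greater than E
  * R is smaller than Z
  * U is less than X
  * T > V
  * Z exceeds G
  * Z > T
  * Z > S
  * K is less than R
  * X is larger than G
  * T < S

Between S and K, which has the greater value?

S

K < R and R < E give K < E.
With E < G: K < R < E < G.
Then G < X extends the chain to X.
With X < T: K < R < E < G < X < T.
Then T < S extends the chain to S.
So K < S; S is the larger of the two.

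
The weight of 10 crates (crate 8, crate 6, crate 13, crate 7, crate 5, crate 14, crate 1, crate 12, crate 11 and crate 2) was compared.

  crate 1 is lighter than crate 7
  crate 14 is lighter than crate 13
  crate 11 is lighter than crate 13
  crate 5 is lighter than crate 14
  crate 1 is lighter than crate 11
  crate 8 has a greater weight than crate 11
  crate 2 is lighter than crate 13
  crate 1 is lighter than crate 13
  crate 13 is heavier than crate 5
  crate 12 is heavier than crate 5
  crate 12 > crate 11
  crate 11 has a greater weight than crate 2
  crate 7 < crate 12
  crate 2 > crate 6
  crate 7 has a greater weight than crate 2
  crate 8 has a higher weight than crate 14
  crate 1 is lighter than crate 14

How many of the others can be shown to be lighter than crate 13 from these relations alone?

Directly below crate 13: crate 1, crate 5, crate 2, crate 11, crate 14.
One step further: crate 6 (6 so far).
Nothing else is reachable below crate 13; 6 in all.

6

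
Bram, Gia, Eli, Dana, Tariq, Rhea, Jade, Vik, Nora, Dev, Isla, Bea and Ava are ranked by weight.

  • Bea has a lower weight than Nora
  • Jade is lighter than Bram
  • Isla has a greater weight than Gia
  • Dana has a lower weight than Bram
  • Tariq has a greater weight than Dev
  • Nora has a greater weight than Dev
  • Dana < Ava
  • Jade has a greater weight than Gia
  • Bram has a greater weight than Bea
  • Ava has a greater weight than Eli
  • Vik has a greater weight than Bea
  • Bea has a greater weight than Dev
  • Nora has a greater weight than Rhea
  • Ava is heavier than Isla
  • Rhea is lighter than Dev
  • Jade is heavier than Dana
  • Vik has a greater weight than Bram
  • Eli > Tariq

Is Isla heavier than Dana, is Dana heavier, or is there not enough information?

undetermined

Following every chain through Dana: above Dana we get Jade, Bram, Vik, Ava.
Isla is not reached, and no chain runs the other way from Isla to Dana.
So the given relations leave the order of Dana and Isla undetermined.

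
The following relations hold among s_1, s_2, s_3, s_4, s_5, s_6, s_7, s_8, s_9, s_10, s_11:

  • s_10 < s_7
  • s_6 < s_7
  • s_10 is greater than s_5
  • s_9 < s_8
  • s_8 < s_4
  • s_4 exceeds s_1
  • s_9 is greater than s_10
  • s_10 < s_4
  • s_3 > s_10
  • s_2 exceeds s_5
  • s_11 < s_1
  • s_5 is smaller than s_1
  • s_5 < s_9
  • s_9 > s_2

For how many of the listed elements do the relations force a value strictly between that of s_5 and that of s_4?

The relations place s_5 below s_4. An element lies strictly between them when it is forced above s_5 and also forced below s_4.
Above s_5: {s_1, s_10, s_2, s_9, s_8, s_3, s_7}. Below s_4: {s_11, s_1, s_10, s_2, s_9, s_8}.
Intersection: {s_1, s_10, s_2, s_9, s_8} — 5.

5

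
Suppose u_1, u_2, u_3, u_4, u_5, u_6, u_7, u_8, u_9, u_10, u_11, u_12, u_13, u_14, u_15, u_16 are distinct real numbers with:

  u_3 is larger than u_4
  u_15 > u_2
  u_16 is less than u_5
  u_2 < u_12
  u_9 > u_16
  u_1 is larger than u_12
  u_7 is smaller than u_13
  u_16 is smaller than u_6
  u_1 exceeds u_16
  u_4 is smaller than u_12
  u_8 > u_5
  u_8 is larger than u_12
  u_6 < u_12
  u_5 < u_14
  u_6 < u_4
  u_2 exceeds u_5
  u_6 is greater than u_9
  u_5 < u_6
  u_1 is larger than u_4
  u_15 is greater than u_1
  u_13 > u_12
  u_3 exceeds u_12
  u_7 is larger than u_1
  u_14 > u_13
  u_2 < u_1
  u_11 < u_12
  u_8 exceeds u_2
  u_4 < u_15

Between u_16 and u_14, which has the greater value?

u_14

u_16 < u_5 and u_5 < u_6 give u_16 < u_6.
With u_6 < u_4: u_16 < u_5 < u_6 < u_4.
With u_4 < u_12: u_16 < u_5 < u_6 < u_4 < u_12.
With u_12 < u_1: u_16 < u_5 < u_6 < u_4 < u_12 < u_1.
Then u_1 < u_7 extends the chain to u_7.
With u_7 < u_13: u_16 < u_5 < u_6 < u_4 < u_12 < u_1 < u_7 < u_13.
With u_13 < u_14: u_16 < u_5 < u_6 < u_4 < u_12 < u_1 < u_7 < u_13 < u_14.
So u_16 < u_14; u_14 is the larger of the two.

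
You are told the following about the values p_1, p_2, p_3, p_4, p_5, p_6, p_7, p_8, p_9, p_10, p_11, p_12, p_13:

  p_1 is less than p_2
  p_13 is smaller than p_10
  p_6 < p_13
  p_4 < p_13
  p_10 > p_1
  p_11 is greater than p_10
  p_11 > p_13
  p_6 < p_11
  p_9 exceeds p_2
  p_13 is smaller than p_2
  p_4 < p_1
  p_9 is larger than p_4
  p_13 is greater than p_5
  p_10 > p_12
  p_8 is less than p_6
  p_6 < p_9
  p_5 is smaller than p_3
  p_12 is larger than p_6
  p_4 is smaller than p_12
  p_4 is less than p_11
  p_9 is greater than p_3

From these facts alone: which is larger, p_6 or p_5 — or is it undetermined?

Following every chain through p_5: above p_5 we get p_13, p_3, p_10, p_2, p_9, p_11.
p_6 is not reached, and no chain runs the other way from p_6 to p_5.
So the given relations leave the order of p_5 and p_6 undetermined.

undetermined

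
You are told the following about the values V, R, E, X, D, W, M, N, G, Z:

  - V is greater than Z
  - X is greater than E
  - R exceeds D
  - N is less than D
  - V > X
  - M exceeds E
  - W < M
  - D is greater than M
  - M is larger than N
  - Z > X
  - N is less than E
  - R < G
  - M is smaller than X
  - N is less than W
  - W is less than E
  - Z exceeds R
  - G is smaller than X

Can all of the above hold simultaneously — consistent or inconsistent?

consistent

The single ordering N < W < E < M < D < R < G < X < Z < V satisfies every listed relation, so no contradiction arises.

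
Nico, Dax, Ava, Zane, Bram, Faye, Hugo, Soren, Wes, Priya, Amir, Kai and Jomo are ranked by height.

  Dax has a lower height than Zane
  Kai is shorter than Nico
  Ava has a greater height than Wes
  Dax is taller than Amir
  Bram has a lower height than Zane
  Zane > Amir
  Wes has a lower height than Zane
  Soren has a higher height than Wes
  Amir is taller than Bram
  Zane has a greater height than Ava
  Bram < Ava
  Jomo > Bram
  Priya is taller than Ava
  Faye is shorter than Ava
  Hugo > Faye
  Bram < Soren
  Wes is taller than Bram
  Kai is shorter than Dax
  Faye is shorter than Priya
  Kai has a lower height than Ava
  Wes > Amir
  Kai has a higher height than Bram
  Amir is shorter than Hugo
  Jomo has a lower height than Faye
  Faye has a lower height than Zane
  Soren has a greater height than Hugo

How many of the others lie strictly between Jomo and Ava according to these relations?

The relations place Jomo below Ava. An element lies strictly between them when it is forced above Jomo and also forced below Ava.
Above Jomo: {Faye, Hugo, Soren, Zane, Priya}. Below Ava: {Bram, Amir, Kai, Faye, Wes}.
Intersection: {Faye} — 1.

1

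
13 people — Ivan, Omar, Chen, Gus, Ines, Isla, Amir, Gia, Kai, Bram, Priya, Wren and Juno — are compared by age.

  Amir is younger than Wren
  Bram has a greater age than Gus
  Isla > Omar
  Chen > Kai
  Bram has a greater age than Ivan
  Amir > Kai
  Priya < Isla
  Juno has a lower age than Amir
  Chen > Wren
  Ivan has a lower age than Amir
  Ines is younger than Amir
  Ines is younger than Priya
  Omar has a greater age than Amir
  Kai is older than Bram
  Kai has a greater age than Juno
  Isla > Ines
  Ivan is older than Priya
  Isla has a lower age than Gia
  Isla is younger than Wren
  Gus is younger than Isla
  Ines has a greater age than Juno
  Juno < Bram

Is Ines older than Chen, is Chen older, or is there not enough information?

Ines < Priya < Ivan < Bram < Kai < Amir < Omar < Isla < Wren < Chen, by transitivity through Priya, Ivan, Bram, Kai, Amir, Omar, Isla, Wren.
So Chen is older.

Chen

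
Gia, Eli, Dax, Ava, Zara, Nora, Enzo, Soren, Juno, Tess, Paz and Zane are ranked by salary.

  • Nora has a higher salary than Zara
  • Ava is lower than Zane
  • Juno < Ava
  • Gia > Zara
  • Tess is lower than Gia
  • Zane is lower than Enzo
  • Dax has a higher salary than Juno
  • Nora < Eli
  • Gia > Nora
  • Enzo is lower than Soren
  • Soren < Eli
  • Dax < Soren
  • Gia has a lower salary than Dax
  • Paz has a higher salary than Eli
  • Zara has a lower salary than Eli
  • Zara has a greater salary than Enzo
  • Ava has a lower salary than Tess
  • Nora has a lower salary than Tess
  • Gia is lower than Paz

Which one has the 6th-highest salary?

Chaining the given pairs: Juno < Ava < Zane < Enzo < Zara < Nora < Tess < Gia < Dax < Soren < Eli < Paz.
Counting 6 from the largest end gives Tess.

Tess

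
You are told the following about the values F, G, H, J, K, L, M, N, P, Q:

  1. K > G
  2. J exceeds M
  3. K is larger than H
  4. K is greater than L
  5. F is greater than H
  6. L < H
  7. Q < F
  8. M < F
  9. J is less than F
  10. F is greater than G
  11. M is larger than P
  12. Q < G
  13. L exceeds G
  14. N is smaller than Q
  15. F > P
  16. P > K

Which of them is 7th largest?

The consecutive relations fix a unique order: N < Q < G < L < H < K < P < M < J < F.
The 7th largest is L.

L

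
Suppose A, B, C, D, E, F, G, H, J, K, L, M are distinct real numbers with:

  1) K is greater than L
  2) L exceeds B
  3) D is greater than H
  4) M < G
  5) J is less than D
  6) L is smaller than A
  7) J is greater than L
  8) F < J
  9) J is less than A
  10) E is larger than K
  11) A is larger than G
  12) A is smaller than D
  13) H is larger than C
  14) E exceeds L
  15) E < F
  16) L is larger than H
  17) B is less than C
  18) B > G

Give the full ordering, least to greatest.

M < G < B < C < H < L < K < E < F < J < A < D

Each adjacent pair is fixed by a given relation: M < G; G < B; B < C; C < H; H < L; L < K; K < E; E < F; F < J; J < A; A < D. Chaining them end to end gives the full order.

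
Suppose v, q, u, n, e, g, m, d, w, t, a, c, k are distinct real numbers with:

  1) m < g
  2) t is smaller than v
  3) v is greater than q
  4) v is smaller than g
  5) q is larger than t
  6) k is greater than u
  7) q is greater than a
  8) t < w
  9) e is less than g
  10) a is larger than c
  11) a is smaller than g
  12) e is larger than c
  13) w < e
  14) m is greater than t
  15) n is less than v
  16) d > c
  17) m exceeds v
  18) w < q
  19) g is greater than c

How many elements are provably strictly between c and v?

2

Chaining upward from c reaches: a, d, e, q, m, g.
Chaining downward from v reaches: t, n, a, w, q.
Strictly between c and v are those in both lists: a, q — 2 elements.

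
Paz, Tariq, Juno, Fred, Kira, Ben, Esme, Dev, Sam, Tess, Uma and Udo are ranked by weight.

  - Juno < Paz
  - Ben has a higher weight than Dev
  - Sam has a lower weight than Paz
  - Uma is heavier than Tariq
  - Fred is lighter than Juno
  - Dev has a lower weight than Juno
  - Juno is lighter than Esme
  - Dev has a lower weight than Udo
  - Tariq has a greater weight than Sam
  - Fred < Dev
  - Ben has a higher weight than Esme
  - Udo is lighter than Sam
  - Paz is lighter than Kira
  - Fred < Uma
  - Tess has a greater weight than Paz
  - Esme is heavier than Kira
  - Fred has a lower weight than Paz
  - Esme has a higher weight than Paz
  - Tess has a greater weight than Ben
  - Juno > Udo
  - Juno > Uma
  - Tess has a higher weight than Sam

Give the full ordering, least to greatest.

Fred < Dev < Udo < Sam < Tariq < Uma < Juno < Paz < Kira < Esme < Ben < Tess

Each adjacent pair is fixed by a given relation: Fred < Dev; Dev < Udo; Udo < Sam; Sam < Tariq; Tariq < Uma; Uma < Juno; Juno < Paz; Paz < Kira; Kira < Esme; Esme < Ben; Ben < Tess. Chaining them end to end gives the full order.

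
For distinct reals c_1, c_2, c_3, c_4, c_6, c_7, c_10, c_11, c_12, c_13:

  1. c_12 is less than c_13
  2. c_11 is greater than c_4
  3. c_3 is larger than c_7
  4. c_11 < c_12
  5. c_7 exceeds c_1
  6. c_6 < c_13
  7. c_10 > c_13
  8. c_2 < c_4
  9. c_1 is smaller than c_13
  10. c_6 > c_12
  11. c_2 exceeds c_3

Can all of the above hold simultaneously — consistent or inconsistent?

consistent

The single ordering c_1 < c_7 < c_3 < c_2 < c_4 < c_11 < c_12 < c_6 < c_13 < c_10 satisfies every listed relation, so no contradiction arises.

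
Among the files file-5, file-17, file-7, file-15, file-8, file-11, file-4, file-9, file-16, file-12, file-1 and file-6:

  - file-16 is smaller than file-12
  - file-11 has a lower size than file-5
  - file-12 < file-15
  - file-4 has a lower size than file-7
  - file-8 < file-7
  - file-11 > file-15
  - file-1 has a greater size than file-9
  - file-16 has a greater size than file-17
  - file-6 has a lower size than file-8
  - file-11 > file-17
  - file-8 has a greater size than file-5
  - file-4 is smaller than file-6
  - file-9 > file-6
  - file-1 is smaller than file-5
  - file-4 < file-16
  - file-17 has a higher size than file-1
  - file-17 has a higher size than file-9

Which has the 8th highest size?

Chaining the given pairs: file-4 < file-6 < file-9 < file-1 < file-17 < file-16 < file-12 < file-15 < file-11 < file-5 < file-8 < file-7.
Counting 8 from the largest end gives file-17.

file-17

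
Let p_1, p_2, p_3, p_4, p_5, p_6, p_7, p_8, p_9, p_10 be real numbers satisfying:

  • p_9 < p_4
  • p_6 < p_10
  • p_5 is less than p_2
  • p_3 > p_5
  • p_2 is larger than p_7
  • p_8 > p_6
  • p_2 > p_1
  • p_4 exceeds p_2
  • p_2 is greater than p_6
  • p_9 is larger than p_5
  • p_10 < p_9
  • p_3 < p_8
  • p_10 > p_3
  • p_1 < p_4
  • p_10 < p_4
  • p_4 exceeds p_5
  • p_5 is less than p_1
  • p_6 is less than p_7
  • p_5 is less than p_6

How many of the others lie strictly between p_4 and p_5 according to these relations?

7

The relations place p_5 below p_4. An element lies strictly between them when it is forced above p_5 and also forced below p_4.
Above p_5: {p_6, p_7, p_1, p_3, p_10, p_9, p_2, p_8}. Below p_4: {p_6, p_7, p_1, p_3, p_10, p_9, p_2}.
Intersection: {p_6, p_7, p_1, p_3, p_10, p_9, p_2} — 7.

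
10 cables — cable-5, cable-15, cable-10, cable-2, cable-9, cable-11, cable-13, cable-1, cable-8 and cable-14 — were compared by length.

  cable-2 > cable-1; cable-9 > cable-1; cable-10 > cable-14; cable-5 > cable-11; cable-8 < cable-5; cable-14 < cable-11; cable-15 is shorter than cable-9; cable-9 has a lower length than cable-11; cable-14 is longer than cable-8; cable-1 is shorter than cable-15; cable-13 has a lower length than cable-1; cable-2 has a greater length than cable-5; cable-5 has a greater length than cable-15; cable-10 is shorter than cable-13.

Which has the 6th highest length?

cable-1

The consecutive relations fix a unique order: cable-8 < cable-14 < cable-10 < cable-13 < cable-1 < cable-15 < cable-9 < cable-11 < cable-5 < cable-2.
Counting 6 from the largest end gives cable-1.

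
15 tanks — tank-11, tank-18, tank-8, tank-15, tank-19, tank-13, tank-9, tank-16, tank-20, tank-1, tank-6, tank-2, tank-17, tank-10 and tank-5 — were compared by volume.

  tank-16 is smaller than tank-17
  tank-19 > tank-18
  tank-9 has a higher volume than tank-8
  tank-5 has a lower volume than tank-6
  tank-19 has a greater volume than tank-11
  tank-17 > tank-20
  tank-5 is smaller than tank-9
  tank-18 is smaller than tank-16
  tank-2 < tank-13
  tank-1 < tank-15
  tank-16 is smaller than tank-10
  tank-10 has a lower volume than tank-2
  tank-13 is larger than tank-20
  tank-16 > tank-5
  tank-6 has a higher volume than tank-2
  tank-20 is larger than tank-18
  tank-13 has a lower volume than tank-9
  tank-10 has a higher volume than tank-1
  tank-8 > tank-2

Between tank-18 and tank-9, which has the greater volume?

tank-18 < tank-16 and tank-16 < tank-10 give tank-18 < tank-10.
Then tank-10 < tank-2 extends the chain to tank-2.
Then tank-2 < tank-13 extends the chain to tank-13.
With tank-13 < tank-9: tank-18 < tank-16 < tank-10 < tank-2 < tank-13 < tank-9.
So tank-18 < tank-9; tank-9 is the larger of the two.

tank-9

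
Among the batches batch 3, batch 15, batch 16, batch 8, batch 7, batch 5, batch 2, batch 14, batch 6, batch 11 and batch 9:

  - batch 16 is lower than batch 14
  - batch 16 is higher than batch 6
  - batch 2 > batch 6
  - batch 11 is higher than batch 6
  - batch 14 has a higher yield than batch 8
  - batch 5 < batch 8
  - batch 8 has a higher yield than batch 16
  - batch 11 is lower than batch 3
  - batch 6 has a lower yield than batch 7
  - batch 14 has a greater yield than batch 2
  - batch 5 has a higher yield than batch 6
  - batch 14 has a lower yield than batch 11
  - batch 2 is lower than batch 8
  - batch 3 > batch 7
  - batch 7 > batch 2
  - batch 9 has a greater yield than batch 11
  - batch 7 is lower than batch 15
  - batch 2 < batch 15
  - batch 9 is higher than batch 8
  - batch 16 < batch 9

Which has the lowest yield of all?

batch 6

Chaining upward from batch 6: directly above it, batch 2, batch 5, batch 16, batch 7, batch 11; then batch 8, batch 14, batch 9, batch 3, batch 15.
That covers every other element, and nothing is given below batch 6, so batch 6 is the lowest yield.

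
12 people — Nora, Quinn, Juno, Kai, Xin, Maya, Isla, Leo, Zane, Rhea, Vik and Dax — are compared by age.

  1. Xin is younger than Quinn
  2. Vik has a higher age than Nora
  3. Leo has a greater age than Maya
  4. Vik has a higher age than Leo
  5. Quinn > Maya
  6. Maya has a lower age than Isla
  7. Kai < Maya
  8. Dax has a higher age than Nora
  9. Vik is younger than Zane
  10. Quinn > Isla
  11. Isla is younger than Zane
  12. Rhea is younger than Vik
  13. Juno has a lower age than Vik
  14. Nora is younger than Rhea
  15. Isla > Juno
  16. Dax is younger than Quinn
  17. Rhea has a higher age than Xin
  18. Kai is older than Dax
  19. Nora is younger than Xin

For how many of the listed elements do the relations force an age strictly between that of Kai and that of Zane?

4

The relations place Kai below Zane. An element lies strictly between them when it is forced above Kai and also forced below Zane.
Above Kai: {Maya, Leo, Isla, Quinn, Vik}. Below Zane: {Nora, Dax, Xin, Rhea, Juno, Maya, Leo, Isla, Vik}.
Intersection: {Maya, Leo, Isla, Vik} — 4.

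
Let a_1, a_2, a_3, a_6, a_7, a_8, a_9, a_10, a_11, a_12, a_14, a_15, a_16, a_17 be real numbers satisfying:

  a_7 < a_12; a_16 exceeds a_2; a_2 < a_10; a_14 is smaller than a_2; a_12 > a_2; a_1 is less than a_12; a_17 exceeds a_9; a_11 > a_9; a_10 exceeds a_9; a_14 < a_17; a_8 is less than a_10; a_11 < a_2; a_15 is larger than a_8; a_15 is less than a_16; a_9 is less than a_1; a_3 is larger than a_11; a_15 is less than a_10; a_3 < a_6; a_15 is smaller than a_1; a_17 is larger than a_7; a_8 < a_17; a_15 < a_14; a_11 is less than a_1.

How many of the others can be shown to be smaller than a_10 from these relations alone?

6

From a_10 the given relations immediately reach a_8, a_15, a_9, a_2.
From those, a_14, a_11 — 6 in total.
No other element is forced below a_10 by the given relations, so the count is 6.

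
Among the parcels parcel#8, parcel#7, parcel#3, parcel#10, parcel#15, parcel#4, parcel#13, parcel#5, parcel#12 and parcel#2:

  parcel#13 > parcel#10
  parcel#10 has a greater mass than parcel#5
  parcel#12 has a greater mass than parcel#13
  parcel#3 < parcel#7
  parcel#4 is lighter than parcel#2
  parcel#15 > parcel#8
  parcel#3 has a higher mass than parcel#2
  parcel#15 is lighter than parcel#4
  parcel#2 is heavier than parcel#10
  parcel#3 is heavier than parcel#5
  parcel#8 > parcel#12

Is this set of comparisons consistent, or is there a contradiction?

consistent

Every relation is compatible with parcel#5 < parcel#10 < parcel#13 < parcel#12 < parcel#8 < parcel#15 < parcel#4 < parcel#2 < parcel#3 < parcel#7; the set is consistent.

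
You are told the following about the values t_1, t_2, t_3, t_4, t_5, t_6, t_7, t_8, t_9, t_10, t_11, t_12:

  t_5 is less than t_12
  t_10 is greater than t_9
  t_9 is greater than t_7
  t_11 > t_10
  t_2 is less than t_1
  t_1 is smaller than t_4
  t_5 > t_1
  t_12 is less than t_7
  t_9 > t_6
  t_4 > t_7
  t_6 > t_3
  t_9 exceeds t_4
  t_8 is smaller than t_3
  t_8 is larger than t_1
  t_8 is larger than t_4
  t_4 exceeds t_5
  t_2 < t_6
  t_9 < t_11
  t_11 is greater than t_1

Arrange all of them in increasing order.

Each adjacent pair is fixed by a given relation: t_2 < t_1; t_1 < t_5; t_5 < t_12; t_12 < t_7; t_7 < t_4; t_4 < t_8; t_8 < t_3; t_3 < t_6; t_6 < t_9; t_9 < t_10; t_10 < t_11. Chaining them end to end gives the full order.

t_2 < t_1 < t_5 < t_12 < t_7 < t_4 < t_8 < t_3 < t_6 < t_9 < t_10 < t_11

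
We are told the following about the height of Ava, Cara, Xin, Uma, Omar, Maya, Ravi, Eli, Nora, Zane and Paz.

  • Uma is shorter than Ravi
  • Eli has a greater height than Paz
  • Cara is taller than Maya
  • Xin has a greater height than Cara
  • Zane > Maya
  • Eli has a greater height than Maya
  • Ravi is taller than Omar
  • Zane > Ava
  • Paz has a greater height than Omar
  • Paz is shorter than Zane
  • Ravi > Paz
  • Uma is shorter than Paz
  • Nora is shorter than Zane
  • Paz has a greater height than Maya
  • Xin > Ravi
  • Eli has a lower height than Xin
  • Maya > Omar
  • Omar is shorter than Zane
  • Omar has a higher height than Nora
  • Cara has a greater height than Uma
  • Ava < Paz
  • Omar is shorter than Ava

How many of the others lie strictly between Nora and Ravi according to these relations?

Chaining upward from Nora reaches: Omar, Ava, Maya, Paz, Cara, Eli, Xin, Zane.
Chaining downward from Ravi reaches: Omar, Uma, Ava, Maya, Paz.
Strictly between Nora and Ravi are those in both lists: Omar, Ava, Maya, Paz — 4 elements.

4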